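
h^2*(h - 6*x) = h^3 - 6*h^2*x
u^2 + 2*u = u*(u + 2)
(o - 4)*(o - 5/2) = o^2 - 13*o/2 + 10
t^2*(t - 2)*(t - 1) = t^4 - 3*t^3 + 2*t^2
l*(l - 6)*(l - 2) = l^3 - 8*l^2 + 12*l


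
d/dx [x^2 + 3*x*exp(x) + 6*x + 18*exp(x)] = 3*x*exp(x) + 2*x + 21*exp(x) + 6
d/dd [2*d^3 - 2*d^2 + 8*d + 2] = 6*d^2 - 4*d + 8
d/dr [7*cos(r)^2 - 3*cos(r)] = (3 - 14*cos(r))*sin(r)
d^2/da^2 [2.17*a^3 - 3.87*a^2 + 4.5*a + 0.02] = 13.02*a - 7.74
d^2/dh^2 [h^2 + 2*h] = 2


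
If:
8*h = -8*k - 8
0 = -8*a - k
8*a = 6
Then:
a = 3/4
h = 5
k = -6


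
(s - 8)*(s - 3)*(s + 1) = s^3 - 10*s^2 + 13*s + 24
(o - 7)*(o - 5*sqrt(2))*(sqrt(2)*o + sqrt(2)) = sqrt(2)*o^3 - 10*o^2 - 6*sqrt(2)*o^2 - 7*sqrt(2)*o + 60*o + 70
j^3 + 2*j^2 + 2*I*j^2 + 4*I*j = j*(j + 2)*(j + 2*I)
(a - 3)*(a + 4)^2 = a^3 + 5*a^2 - 8*a - 48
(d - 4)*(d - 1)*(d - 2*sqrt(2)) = d^3 - 5*d^2 - 2*sqrt(2)*d^2 + 4*d + 10*sqrt(2)*d - 8*sqrt(2)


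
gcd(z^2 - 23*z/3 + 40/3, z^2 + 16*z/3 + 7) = 1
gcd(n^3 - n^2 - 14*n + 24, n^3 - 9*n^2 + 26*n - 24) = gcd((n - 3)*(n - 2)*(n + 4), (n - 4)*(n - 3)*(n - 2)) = n^2 - 5*n + 6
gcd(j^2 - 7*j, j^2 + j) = j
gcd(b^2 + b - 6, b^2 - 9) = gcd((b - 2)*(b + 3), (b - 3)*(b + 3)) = b + 3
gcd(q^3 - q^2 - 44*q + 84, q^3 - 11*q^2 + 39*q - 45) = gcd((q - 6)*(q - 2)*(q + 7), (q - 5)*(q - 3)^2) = 1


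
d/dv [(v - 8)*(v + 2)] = 2*v - 6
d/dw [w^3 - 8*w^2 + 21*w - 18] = 3*w^2 - 16*w + 21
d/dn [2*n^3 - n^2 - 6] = 2*n*(3*n - 1)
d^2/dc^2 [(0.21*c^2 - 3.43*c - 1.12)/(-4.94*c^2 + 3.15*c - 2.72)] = (160.873076*c^3 + 180.92256*c^2 - 381.099264*c + 47.79712)/(120.553784*c^6 - 230.61402*c^5 + 346.184826*c^4 - 285.211395*c^3 + 190.611888*c^2 - 69.91488*c + 20.123648)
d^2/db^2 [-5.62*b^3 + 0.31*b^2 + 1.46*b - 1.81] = 0.62 - 33.72*b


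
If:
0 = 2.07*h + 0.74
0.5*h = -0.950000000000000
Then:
No Solution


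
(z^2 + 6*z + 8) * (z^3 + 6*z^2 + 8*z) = z^5 + 12*z^4 + 52*z^3 + 96*z^2 + 64*z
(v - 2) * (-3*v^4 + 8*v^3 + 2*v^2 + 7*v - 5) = -3*v^5 + 14*v^4 - 14*v^3 + 3*v^2 - 19*v + 10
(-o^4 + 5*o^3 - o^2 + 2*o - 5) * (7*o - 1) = -7*o^5 + 36*o^4 - 12*o^3 + 15*o^2 - 37*o + 5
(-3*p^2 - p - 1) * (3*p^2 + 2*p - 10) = -9*p^4 - 9*p^3 + 25*p^2 + 8*p + 10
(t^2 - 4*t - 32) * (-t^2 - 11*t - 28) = -t^4 - 7*t^3 + 48*t^2 + 464*t + 896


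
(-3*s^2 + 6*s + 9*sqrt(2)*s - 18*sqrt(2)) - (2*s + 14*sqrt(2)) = -3*s^2 + 4*s + 9*sqrt(2)*s - 32*sqrt(2)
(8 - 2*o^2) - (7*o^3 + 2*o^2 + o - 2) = -7*o^3 - 4*o^2 - o + 10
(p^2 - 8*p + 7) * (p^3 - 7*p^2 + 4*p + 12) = p^5 - 15*p^4 + 67*p^3 - 69*p^2 - 68*p + 84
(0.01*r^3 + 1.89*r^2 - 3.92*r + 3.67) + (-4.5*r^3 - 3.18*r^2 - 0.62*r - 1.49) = -4.49*r^3 - 1.29*r^2 - 4.54*r + 2.18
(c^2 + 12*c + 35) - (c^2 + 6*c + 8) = 6*c + 27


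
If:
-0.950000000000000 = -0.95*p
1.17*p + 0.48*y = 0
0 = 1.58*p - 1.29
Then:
No Solution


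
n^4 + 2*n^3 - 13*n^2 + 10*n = n*(n - 2)*(n - 1)*(n + 5)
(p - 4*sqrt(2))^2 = p^2 - 8*sqrt(2)*p + 32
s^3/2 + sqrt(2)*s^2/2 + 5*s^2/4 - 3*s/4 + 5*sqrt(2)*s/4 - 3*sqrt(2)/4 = (s/2 + sqrt(2)/2)*(s - 1/2)*(s + 3)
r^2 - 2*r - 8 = (r - 4)*(r + 2)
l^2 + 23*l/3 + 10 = (l + 5/3)*(l + 6)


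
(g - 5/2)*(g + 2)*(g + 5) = g^3 + 9*g^2/2 - 15*g/2 - 25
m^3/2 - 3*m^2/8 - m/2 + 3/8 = (m/2 + 1/2)*(m - 1)*(m - 3/4)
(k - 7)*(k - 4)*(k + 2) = k^3 - 9*k^2 + 6*k + 56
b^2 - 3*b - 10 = (b - 5)*(b + 2)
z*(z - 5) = z^2 - 5*z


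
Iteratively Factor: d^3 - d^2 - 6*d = (d + 2)*(d^2 - 3*d) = d*(d + 2)*(d - 3)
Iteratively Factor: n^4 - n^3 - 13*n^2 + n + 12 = (n + 1)*(n^3 - 2*n^2 - 11*n + 12) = (n - 1)*(n + 1)*(n^2 - n - 12) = (n - 1)*(n + 1)*(n + 3)*(n - 4)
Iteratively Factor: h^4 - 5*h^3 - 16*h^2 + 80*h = (h - 5)*(h^3 - 16*h) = (h - 5)*(h + 4)*(h^2 - 4*h) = h*(h - 5)*(h + 4)*(h - 4)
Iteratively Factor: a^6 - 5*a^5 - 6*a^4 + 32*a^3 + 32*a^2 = (a - 4)*(a^5 - a^4 - 10*a^3 - 8*a^2) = a*(a - 4)*(a^4 - a^3 - 10*a^2 - 8*a) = a*(a - 4)*(a + 2)*(a^3 - 3*a^2 - 4*a) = a^2*(a - 4)*(a + 2)*(a^2 - 3*a - 4) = a^2*(a - 4)*(a + 1)*(a + 2)*(a - 4)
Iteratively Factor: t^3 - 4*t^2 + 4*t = (t - 2)*(t^2 - 2*t) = t*(t - 2)*(t - 2)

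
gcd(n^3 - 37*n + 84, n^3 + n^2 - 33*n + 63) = n^2 + 4*n - 21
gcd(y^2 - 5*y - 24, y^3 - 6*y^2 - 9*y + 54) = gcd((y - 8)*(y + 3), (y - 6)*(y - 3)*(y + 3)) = y + 3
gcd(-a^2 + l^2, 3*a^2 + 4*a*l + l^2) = a + l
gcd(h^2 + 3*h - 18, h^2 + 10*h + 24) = h + 6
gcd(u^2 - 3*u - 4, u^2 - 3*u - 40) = 1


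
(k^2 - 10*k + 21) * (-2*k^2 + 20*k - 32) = -2*k^4 + 40*k^3 - 274*k^2 + 740*k - 672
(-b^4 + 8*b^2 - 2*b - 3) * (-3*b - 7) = 3*b^5 + 7*b^4 - 24*b^3 - 50*b^2 + 23*b + 21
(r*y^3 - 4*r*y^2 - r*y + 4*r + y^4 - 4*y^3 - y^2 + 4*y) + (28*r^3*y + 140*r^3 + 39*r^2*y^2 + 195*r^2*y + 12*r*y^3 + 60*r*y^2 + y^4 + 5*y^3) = 28*r^3*y + 140*r^3 + 39*r^2*y^2 + 195*r^2*y + 13*r*y^3 + 56*r*y^2 - r*y + 4*r + 2*y^4 + y^3 - y^2 + 4*y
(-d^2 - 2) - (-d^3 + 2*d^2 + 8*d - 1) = d^3 - 3*d^2 - 8*d - 1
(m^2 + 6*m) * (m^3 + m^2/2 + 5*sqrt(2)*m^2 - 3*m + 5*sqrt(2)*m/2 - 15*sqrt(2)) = m^5 + 13*m^4/2 + 5*sqrt(2)*m^4 + 65*sqrt(2)*m^3/2 - 18*m^2 - 90*sqrt(2)*m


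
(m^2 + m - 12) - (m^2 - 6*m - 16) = 7*m + 4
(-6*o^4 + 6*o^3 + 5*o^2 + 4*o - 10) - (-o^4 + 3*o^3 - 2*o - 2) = -5*o^4 + 3*o^3 + 5*o^2 + 6*o - 8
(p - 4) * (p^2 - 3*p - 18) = p^3 - 7*p^2 - 6*p + 72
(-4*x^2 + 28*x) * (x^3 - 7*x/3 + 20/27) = -4*x^5 + 28*x^4 + 28*x^3/3 - 1844*x^2/27 + 560*x/27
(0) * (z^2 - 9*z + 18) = 0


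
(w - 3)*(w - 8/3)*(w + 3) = w^3 - 8*w^2/3 - 9*w + 24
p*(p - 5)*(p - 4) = p^3 - 9*p^2 + 20*p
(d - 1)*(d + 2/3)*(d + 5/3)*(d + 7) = d^4 + 25*d^3/3 + 73*d^2/9 - 29*d/3 - 70/9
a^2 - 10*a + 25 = (a - 5)^2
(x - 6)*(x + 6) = x^2 - 36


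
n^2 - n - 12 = (n - 4)*(n + 3)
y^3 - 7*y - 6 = (y - 3)*(y + 1)*(y + 2)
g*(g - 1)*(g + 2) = g^3 + g^2 - 2*g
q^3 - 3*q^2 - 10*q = q*(q - 5)*(q + 2)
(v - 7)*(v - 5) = v^2 - 12*v + 35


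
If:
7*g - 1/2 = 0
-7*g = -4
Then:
No Solution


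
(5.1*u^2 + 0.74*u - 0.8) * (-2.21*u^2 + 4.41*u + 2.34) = -11.271*u^4 + 20.8556*u^3 + 16.9654*u^2 - 1.7964*u - 1.872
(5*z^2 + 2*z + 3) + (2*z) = 5*z^2 + 4*z + 3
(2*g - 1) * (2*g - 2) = 4*g^2 - 6*g + 2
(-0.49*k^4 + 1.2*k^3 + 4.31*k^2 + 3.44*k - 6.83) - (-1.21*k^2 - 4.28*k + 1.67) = -0.49*k^4 + 1.2*k^3 + 5.52*k^2 + 7.72*k - 8.5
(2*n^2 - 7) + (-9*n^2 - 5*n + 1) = -7*n^2 - 5*n - 6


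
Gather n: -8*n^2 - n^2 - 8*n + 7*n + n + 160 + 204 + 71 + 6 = 441 - 9*n^2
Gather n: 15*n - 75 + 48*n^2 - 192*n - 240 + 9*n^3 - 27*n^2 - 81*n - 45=9*n^3 + 21*n^2 - 258*n - 360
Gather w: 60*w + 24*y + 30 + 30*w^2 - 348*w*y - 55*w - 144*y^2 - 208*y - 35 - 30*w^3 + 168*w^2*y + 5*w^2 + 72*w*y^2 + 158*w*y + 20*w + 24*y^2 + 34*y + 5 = -30*w^3 + w^2*(168*y + 35) + w*(72*y^2 - 190*y + 25) - 120*y^2 - 150*y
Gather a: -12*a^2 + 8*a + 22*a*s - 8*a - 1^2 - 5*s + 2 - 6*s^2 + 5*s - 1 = -12*a^2 + 22*a*s - 6*s^2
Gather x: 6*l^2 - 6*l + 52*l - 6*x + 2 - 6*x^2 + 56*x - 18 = 6*l^2 + 46*l - 6*x^2 + 50*x - 16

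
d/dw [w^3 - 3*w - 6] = 3*w^2 - 3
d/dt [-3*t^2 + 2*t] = 2 - 6*t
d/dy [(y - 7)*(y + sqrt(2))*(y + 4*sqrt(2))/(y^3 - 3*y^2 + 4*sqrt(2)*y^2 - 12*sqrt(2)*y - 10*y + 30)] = (-sqrt(2)*y^4 + 4*y^4 - 36*y^3 + 46*sqrt(2)*y^3 - 103*sqrt(2)*y^2 + 512*y^2 - 756*y + 748*sqrt(2)*y - 1722*sqrt(2) - 320)/(y^6 - 6*y^5 + 8*sqrt(2)*y^5 - 48*sqrt(2)*y^4 + 21*y^4 - 72*y^3 - 8*sqrt(2)*y^3 + 208*y^2 + 480*sqrt(2)*y^2 - 720*sqrt(2)*y - 600*y + 900)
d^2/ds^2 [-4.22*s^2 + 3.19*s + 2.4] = -8.44000000000000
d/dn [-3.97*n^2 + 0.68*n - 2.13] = 0.68 - 7.94*n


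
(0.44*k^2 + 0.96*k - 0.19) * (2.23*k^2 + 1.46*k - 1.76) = 0.9812*k^4 + 2.7832*k^3 + 0.2035*k^2 - 1.967*k + 0.3344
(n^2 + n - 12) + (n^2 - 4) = 2*n^2 + n - 16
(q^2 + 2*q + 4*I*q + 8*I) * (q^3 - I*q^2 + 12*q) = q^5 + 2*q^4 + 3*I*q^4 + 16*q^3 + 6*I*q^3 + 32*q^2 + 48*I*q^2 + 96*I*q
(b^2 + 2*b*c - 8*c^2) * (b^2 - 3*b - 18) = b^4 + 2*b^3*c - 3*b^3 - 8*b^2*c^2 - 6*b^2*c - 18*b^2 + 24*b*c^2 - 36*b*c + 144*c^2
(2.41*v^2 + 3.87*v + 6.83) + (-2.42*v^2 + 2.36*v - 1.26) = -0.00999999999999979*v^2 + 6.23*v + 5.57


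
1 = 1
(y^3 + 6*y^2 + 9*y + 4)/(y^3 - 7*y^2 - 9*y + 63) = (y^3 + 6*y^2 + 9*y + 4)/(y^3 - 7*y^2 - 9*y + 63)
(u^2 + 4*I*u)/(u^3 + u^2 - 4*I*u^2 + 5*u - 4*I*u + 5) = u*(u + 4*I)/(u^3 + u^2*(1 - 4*I) + u*(5 - 4*I) + 5)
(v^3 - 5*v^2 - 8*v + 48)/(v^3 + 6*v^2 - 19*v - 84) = (v - 4)/(v + 7)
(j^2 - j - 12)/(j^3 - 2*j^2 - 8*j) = (j + 3)/(j*(j + 2))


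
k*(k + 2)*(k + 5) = k^3 + 7*k^2 + 10*k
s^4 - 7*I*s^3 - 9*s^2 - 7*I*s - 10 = (s - 5*I)*(s - 2*I)*(s - I)*(s + I)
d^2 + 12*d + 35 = (d + 5)*(d + 7)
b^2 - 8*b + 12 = (b - 6)*(b - 2)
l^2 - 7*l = l*(l - 7)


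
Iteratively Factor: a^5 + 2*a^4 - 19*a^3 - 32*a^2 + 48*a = (a - 1)*(a^4 + 3*a^3 - 16*a^2 - 48*a) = a*(a - 1)*(a^3 + 3*a^2 - 16*a - 48) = a*(a - 1)*(a + 4)*(a^2 - a - 12) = a*(a - 4)*(a - 1)*(a + 4)*(a + 3)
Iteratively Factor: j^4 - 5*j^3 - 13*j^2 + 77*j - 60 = (j - 5)*(j^3 - 13*j + 12) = (j - 5)*(j - 1)*(j^2 + j - 12) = (j - 5)*(j - 3)*(j - 1)*(j + 4)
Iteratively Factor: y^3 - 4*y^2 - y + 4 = (y - 4)*(y^2 - 1) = (y - 4)*(y - 1)*(y + 1)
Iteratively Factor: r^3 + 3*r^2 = (r + 3)*(r^2) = r*(r + 3)*(r)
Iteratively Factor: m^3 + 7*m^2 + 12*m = (m)*(m^2 + 7*m + 12) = m*(m + 4)*(m + 3)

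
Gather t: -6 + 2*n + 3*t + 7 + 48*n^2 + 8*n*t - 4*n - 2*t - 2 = 48*n^2 - 2*n + t*(8*n + 1) - 1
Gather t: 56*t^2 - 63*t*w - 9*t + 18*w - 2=56*t^2 + t*(-63*w - 9) + 18*w - 2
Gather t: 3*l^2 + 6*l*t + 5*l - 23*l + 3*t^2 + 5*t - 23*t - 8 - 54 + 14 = 3*l^2 - 18*l + 3*t^2 + t*(6*l - 18) - 48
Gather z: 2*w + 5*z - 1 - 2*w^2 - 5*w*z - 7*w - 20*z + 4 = -2*w^2 - 5*w + z*(-5*w - 15) + 3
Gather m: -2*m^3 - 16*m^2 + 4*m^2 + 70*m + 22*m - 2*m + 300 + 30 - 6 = -2*m^3 - 12*m^2 + 90*m + 324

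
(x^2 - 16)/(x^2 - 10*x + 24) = (x + 4)/(x - 6)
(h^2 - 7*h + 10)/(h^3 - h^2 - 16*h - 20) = (h - 2)/(h^2 + 4*h + 4)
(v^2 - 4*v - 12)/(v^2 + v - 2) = (v - 6)/(v - 1)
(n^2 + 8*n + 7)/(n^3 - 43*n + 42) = (n + 1)/(n^2 - 7*n + 6)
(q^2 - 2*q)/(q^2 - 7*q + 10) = q/(q - 5)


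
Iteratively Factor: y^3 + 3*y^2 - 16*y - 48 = (y + 4)*(y^2 - y - 12) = (y + 3)*(y + 4)*(y - 4)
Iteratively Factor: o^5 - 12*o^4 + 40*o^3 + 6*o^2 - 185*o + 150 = (o - 1)*(o^4 - 11*o^3 + 29*o^2 + 35*o - 150) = (o - 5)*(o - 1)*(o^3 - 6*o^2 - o + 30) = (o - 5)*(o - 1)*(o + 2)*(o^2 - 8*o + 15) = (o - 5)^2*(o - 1)*(o + 2)*(o - 3)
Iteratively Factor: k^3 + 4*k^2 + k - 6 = (k + 2)*(k^2 + 2*k - 3) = (k + 2)*(k + 3)*(k - 1)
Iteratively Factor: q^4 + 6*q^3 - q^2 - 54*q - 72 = (q - 3)*(q^3 + 9*q^2 + 26*q + 24) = (q - 3)*(q + 2)*(q^2 + 7*q + 12) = (q - 3)*(q + 2)*(q + 4)*(q + 3)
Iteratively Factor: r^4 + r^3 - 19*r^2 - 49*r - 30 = (r + 2)*(r^3 - r^2 - 17*r - 15) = (r + 2)*(r + 3)*(r^2 - 4*r - 5) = (r - 5)*(r + 2)*(r + 3)*(r + 1)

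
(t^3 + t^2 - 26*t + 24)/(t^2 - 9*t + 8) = (t^2 + 2*t - 24)/(t - 8)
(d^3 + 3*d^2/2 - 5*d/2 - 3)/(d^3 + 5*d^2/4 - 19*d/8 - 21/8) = 4*(d + 2)/(4*d + 7)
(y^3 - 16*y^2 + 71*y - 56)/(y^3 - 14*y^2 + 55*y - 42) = (y - 8)/(y - 6)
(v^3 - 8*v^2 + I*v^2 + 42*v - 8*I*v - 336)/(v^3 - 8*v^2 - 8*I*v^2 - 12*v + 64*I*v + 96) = (v + 7*I)/(v - 2*I)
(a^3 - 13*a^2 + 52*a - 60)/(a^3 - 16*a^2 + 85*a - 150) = (a - 2)/(a - 5)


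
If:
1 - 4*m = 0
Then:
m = 1/4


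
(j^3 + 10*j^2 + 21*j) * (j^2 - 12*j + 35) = j^5 - 2*j^4 - 64*j^3 + 98*j^2 + 735*j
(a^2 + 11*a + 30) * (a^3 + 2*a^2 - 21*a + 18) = a^5 + 13*a^4 + 31*a^3 - 153*a^2 - 432*a + 540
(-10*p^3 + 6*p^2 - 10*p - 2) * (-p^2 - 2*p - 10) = 10*p^5 + 14*p^4 + 98*p^3 - 38*p^2 + 104*p + 20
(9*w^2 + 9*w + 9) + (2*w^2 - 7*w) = 11*w^2 + 2*w + 9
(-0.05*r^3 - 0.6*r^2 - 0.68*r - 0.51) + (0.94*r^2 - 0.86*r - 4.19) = -0.05*r^3 + 0.34*r^2 - 1.54*r - 4.7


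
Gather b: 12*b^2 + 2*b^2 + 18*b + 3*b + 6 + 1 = 14*b^2 + 21*b + 7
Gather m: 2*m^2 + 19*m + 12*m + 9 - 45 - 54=2*m^2 + 31*m - 90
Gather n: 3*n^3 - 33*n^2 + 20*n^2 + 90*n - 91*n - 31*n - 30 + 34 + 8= 3*n^3 - 13*n^2 - 32*n + 12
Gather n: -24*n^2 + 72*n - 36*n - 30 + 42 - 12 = -24*n^2 + 36*n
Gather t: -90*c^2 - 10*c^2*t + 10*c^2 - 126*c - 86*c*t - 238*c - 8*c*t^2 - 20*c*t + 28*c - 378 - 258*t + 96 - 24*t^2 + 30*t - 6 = -80*c^2 - 336*c + t^2*(-8*c - 24) + t*(-10*c^2 - 106*c - 228) - 288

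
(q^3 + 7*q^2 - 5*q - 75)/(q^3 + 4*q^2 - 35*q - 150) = (q - 3)/(q - 6)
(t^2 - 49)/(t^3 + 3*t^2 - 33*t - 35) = (t - 7)/(t^2 - 4*t - 5)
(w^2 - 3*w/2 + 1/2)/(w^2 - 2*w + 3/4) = 2*(w - 1)/(2*w - 3)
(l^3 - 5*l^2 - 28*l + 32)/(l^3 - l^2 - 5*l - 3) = (-l^3 + 5*l^2 + 28*l - 32)/(-l^3 + l^2 + 5*l + 3)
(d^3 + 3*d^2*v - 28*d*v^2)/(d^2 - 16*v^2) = d*(d + 7*v)/(d + 4*v)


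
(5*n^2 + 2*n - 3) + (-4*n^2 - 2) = n^2 + 2*n - 5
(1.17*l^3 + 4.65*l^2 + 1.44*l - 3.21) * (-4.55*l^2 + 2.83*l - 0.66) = -5.3235*l^5 - 17.8464*l^4 + 5.8353*l^3 + 15.6117*l^2 - 10.0347*l + 2.1186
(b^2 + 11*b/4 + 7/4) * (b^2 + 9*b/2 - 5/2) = b^4 + 29*b^3/4 + 93*b^2/8 + b - 35/8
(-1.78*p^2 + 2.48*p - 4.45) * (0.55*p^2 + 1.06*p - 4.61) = -0.979*p^4 - 0.5228*p^3 + 8.3871*p^2 - 16.1498*p + 20.5145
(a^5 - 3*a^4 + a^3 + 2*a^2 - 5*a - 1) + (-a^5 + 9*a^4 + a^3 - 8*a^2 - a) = 6*a^4 + 2*a^3 - 6*a^2 - 6*a - 1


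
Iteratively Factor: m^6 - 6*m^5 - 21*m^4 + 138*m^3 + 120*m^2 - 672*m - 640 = (m + 2)*(m^5 - 8*m^4 - 5*m^3 + 148*m^2 - 176*m - 320) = (m - 4)*(m + 2)*(m^4 - 4*m^3 - 21*m^2 + 64*m + 80) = (m - 4)^2*(m + 2)*(m^3 - 21*m - 20) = (m - 4)^2*(m + 2)*(m + 4)*(m^2 - 4*m - 5) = (m - 5)*(m - 4)^2*(m + 2)*(m + 4)*(m + 1)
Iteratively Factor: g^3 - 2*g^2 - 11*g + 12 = (g - 1)*(g^2 - g - 12) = (g - 4)*(g - 1)*(g + 3)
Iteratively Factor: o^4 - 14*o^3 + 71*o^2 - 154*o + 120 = (o - 5)*(o^3 - 9*o^2 + 26*o - 24) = (o - 5)*(o - 4)*(o^2 - 5*o + 6) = (o - 5)*(o - 4)*(o - 3)*(o - 2)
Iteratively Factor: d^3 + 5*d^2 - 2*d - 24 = (d + 4)*(d^2 + d - 6) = (d - 2)*(d + 4)*(d + 3)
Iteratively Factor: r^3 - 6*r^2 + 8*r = (r - 4)*(r^2 - 2*r) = (r - 4)*(r - 2)*(r)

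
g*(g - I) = g^2 - I*g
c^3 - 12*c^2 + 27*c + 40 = (c - 8)*(c - 5)*(c + 1)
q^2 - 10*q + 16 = (q - 8)*(q - 2)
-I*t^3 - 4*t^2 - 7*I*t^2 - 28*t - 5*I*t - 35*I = (t + 7)*(t - 5*I)*(-I*t + 1)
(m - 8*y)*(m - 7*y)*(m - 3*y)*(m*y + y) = m^4*y - 18*m^3*y^2 + m^3*y + 101*m^2*y^3 - 18*m^2*y^2 - 168*m*y^4 + 101*m*y^3 - 168*y^4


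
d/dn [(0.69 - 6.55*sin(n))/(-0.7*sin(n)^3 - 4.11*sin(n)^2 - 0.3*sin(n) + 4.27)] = (-9.17*sin(n)^3 - 25.4715*sin(n)^2 + 5.6718*sin(n) - 27.7615)*cos(n)/(0.49*sin(n)^6 + 5.754*sin(n)^5 + 17.3121*sin(n)^4 - 3.512*sin(n)^3 - 35.0094*sin(n)^2 - 2.562*sin(n) + 18.2329)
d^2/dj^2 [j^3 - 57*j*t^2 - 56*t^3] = 6*j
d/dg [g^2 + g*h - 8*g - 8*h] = 2*g + h - 8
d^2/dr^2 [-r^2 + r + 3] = -2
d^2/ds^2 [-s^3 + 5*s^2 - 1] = 10 - 6*s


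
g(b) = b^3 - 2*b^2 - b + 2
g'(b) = 3*b^2 - 4*b - 1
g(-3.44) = -58.93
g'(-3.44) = 48.26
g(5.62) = 110.72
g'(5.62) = 71.27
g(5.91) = 132.66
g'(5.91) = 80.14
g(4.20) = 36.61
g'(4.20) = 35.12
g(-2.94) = -37.76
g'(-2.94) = 36.69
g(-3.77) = -76.24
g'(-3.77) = 56.72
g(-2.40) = -20.94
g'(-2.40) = 25.88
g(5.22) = 84.52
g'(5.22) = 59.87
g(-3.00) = -40.00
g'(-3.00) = 38.00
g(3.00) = 8.00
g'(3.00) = 14.00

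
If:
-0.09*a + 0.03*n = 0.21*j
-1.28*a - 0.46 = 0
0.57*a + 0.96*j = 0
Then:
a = -0.36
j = 0.21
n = 0.42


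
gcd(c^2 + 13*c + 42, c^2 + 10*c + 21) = c + 7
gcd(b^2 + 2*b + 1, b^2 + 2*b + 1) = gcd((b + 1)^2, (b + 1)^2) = b^2 + 2*b + 1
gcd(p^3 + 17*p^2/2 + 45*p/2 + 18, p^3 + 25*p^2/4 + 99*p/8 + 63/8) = p^2 + 9*p/2 + 9/2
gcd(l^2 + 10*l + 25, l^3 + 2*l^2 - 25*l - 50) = l + 5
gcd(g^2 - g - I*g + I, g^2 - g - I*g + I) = g^2 + g*(-1 - I) + I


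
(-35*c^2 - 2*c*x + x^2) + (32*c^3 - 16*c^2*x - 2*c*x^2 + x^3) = 32*c^3 - 16*c^2*x - 35*c^2 - 2*c*x^2 - 2*c*x + x^3 + x^2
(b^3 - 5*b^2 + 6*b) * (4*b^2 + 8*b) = 4*b^5 - 12*b^4 - 16*b^3 + 48*b^2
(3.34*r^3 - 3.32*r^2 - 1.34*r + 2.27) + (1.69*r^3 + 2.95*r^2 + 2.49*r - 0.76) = 5.03*r^3 - 0.37*r^2 + 1.15*r + 1.51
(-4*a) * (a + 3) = -4*a^2 - 12*a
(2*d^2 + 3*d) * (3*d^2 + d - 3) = 6*d^4 + 11*d^3 - 3*d^2 - 9*d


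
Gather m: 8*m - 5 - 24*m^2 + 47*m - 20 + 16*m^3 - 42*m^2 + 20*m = 16*m^3 - 66*m^2 + 75*m - 25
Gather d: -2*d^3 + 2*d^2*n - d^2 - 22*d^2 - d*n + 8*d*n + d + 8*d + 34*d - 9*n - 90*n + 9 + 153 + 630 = -2*d^3 + d^2*(2*n - 23) + d*(7*n + 43) - 99*n + 792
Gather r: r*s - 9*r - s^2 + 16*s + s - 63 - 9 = r*(s - 9) - s^2 + 17*s - 72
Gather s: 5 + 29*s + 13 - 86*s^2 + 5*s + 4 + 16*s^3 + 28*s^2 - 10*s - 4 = 16*s^3 - 58*s^2 + 24*s + 18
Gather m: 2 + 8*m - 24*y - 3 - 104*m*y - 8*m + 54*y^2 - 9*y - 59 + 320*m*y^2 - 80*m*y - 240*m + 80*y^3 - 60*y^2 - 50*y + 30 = m*(320*y^2 - 184*y - 240) + 80*y^3 - 6*y^2 - 83*y - 30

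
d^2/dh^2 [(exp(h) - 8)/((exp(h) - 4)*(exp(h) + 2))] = (exp(4*h) - 30*exp(3*h) + 96*exp(2*h) - 304*exp(h) + 192)*exp(h)/(exp(6*h) - 6*exp(5*h) - 12*exp(4*h) + 88*exp(3*h) + 96*exp(2*h) - 384*exp(h) - 512)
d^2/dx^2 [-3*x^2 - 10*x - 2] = -6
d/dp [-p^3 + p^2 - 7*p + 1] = -3*p^2 + 2*p - 7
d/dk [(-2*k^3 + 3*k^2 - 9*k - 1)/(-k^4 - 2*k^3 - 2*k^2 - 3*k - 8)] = (-2*k^6 + 6*k^5 - 17*k^4 - 28*k^3 + 15*k^2 - 52*k + 69)/(k^8 + 4*k^7 + 8*k^6 + 14*k^5 + 32*k^4 + 44*k^3 + 41*k^2 + 48*k + 64)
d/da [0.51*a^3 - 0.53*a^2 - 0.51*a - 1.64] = 1.53*a^2 - 1.06*a - 0.51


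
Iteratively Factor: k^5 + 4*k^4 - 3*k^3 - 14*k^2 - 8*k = (k)*(k^4 + 4*k^3 - 3*k^2 - 14*k - 8) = k*(k + 1)*(k^3 + 3*k^2 - 6*k - 8) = k*(k + 1)^2*(k^2 + 2*k - 8) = k*(k - 2)*(k + 1)^2*(k + 4)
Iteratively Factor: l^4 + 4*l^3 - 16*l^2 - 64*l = (l + 4)*(l^3 - 16*l) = (l - 4)*(l + 4)*(l^2 + 4*l) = (l - 4)*(l + 4)^2*(l)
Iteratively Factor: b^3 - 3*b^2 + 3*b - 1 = (b - 1)*(b^2 - 2*b + 1) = (b - 1)^2*(b - 1)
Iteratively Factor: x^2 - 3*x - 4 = (x + 1)*(x - 4)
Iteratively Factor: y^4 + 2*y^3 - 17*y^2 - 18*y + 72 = (y - 3)*(y^3 + 5*y^2 - 2*y - 24) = (y - 3)*(y - 2)*(y^2 + 7*y + 12) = (y - 3)*(y - 2)*(y + 4)*(y + 3)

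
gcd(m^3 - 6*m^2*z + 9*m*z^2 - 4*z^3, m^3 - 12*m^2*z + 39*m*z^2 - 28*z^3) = m^2 - 5*m*z + 4*z^2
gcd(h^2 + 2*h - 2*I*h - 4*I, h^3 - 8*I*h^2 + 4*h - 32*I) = h - 2*I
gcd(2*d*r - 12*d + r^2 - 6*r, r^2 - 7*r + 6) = r - 6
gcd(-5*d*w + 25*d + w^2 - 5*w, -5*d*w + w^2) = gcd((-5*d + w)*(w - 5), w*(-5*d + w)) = -5*d + w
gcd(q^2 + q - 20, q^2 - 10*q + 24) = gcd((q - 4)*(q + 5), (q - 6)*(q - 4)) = q - 4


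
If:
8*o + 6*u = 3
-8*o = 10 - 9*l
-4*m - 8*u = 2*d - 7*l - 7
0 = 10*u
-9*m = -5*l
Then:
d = 563/81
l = 13/9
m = 65/81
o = 3/8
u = 0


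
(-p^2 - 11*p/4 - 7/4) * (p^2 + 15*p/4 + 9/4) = -p^4 - 13*p^3/2 - 229*p^2/16 - 51*p/4 - 63/16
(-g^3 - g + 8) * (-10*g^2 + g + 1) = 10*g^5 - g^4 + 9*g^3 - 81*g^2 + 7*g + 8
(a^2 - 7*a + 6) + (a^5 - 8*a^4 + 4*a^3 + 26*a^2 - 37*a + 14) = a^5 - 8*a^4 + 4*a^3 + 27*a^2 - 44*a + 20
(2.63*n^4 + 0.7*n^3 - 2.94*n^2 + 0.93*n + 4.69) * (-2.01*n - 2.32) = -5.2863*n^5 - 7.5086*n^4 + 4.2854*n^3 + 4.9515*n^2 - 11.5845*n - 10.8808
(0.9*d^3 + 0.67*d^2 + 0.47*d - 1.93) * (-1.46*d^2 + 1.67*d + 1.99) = -1.314*d^5 + 0.5248*d^4 + 2.2237*d^3 + 4.936*d^2 - 2.2878*d - 3.8407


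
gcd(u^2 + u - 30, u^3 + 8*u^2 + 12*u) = u + 6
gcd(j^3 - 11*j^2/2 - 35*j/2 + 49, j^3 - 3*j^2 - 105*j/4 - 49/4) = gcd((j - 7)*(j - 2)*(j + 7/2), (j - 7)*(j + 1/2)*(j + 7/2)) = j^2 - 7*j/2 - 49/2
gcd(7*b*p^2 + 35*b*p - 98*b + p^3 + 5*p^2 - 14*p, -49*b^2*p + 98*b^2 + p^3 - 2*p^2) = 7*b*p - 14*b + p^2 - 2*p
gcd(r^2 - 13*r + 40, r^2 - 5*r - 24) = r - 8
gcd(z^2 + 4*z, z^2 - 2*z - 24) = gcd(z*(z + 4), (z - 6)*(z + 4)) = z + 4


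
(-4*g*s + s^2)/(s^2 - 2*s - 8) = s*(4*g - s)/(-s^2 + 2*s + 8)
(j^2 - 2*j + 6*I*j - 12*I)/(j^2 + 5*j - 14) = (j + 6*I)/(j + 7)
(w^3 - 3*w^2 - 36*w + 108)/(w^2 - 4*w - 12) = (w^2 + 3*w - 18)/(w + 2)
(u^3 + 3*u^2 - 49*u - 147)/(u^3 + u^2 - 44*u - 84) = (u^2 + 10*u + 21)/(u^2 + 8*u + 12)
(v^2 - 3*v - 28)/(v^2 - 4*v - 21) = (v + 4)/(v + 3)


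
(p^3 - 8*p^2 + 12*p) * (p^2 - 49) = p^5 - 8*p^4 - 37*p^3 + 392*p^2 - 588*p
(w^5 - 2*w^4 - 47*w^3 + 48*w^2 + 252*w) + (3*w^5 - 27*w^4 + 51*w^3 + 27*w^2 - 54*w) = 4*w^5 - 29*w^4 + 4*w^3 + 75*w^2 + 198*w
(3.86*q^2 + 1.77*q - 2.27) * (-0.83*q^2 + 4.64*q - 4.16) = -3.2038*q^4 + 16.4413*q^3 - 5.9607*q^2 - 17.896*q + 9.4432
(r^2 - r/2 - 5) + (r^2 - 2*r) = 2*r^2 - 5*r/2 - 5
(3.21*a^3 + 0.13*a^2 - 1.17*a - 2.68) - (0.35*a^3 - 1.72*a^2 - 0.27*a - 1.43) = 2.86*a^3 + 1.85*a^2 - 0.9*a - 1.25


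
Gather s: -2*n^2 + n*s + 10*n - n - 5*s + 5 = -2*n^2 + 9*n + s*(n - 5) + 5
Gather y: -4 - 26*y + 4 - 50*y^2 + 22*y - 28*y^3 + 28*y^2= -28*y^3 - 22*y^2 - 4*y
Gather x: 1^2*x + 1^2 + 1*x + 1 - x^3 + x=-x^3 + 3*x + 2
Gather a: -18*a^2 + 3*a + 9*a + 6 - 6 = -18*a^2 + 12*a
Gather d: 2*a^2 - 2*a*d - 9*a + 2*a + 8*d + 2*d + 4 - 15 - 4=2*a^2 - 7*a + d*(10 - 2*a) - 15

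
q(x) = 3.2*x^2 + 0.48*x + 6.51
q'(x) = 6.4*x + 0.48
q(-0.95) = 8.94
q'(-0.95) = -5.60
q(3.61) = 49.95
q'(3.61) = 23.58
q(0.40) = 7.21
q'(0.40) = 3.04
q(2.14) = 22.19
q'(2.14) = 14.18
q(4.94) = 86.97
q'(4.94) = 32.10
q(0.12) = 6.61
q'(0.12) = 1.25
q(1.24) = 12.03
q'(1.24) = 8.42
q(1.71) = 16.69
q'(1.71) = 11.42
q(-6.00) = 118.83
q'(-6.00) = -37.92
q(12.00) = 473.07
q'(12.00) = 77.28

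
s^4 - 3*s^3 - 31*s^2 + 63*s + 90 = (s - 6)*(s - 3)*(s + 1)*(s + 5)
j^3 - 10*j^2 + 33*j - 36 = (j - 4)*(j - 3)^2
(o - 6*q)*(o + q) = o^2 - 5*o*q - 6*q^2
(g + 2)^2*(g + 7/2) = g^3 + 15*g^2/2 + 18*g + 14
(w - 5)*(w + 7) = w^2 + 2*w - 35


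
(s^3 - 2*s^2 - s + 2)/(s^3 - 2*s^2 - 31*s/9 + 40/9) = 9*(s^2 - s - 2)/(9*s^2 - 9*s - 40)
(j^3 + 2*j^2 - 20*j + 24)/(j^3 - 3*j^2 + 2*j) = (j^2 + 4*j - 12)/(j*(j - 1))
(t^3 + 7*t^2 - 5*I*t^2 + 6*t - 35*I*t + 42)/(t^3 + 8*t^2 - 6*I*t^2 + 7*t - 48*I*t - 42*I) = (t + I)/(t + 1)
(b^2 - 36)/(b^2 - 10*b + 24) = (b + 6)/(b - 4)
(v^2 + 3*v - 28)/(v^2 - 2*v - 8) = (v + 7)/(v + 2)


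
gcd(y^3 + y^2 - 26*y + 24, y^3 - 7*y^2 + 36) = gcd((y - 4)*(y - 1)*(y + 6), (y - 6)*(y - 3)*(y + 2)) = 1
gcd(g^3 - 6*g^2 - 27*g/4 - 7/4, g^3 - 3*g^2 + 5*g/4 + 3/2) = g + 1/2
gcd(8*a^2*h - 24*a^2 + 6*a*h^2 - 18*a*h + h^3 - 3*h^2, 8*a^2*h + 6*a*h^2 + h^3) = 8*a^2 + 6*a*h + h^2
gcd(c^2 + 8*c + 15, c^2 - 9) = c + 3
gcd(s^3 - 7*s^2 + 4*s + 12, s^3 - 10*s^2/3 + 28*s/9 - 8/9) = s - 2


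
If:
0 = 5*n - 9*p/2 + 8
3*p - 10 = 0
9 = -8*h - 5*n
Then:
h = -2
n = 7/5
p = 10/3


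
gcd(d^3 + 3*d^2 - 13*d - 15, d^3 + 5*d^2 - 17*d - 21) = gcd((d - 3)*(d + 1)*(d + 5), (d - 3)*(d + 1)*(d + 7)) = d^2 - 2*d - 3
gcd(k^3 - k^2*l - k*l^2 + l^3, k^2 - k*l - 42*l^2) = 1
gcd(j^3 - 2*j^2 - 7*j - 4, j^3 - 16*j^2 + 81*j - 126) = 1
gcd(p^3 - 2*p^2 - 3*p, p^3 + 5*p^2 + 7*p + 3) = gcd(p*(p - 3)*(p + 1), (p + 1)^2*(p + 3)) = p + 1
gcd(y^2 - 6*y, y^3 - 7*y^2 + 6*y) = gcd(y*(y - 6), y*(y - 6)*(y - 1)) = y^2 - 6*y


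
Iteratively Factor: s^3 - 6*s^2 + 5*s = (s)*(s^2 - 6*s + 5) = s*(s - 1)*(s - 5)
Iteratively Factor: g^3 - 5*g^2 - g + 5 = (g + 1)*(g^2 - 6*g + 5) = (g - 5)*(g + 1)*(g - 1)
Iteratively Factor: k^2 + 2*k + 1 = (k + 1)*(k + 1)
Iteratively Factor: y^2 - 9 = (y + 3)*(y - 3)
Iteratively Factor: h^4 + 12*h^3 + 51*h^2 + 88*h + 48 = (h + 4)*(h^3 + 8*h^2 + 19*h + 12) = (h + 3)*(h + 4)*(h^2 + 5*h + 4) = (h + 3)*(h + 4)^2*(h + 1)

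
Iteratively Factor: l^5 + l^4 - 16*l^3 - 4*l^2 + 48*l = (l + 2)*(l^4 - l^3 - 14*l^2 + 24*l) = l*(l + 2)*(l^3 - l^2 - 14*l + 24) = l*(l + 2)*(l + 4)*(l^2 - 5*l + 6) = l*(l - 2)*(l + 2)*(l + 4)*(l - 3)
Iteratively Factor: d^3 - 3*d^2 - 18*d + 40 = (d + 4)*(d^2 - 7*d + 10) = (d - 2)*(d + 4)*(d - 5)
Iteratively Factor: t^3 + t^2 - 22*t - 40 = (t - 5)*(t^2 + 6*t + 8) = (t - 5)*(t + 2)*(t + 4)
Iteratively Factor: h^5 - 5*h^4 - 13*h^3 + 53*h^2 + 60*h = (h - 4)*(h^4 - h^3 - 17*h^2 - 15*h) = (h - 5)*(h - 4)*(h^3 + 4*h^2 + 3*h) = (h - 5)*(h - 4)*(h + 3)*(h^2 + h) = (h - 5)*(h - 4)*(h + 1)*(h + 3)*(h)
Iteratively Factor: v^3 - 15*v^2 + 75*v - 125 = (v - 5)*(v^2 - 10*v + 25) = (v - 5)^2*(v - 5)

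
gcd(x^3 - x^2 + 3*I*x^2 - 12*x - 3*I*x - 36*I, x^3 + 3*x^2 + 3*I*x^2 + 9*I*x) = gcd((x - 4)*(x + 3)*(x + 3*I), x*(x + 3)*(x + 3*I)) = x^2 + x*(3 + 3*I) + 9*I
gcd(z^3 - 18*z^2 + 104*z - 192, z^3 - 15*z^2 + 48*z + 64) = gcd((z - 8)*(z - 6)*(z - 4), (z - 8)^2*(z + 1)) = z - 8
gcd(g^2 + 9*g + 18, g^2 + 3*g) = g + 3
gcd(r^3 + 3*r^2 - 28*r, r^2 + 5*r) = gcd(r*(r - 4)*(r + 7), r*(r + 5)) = r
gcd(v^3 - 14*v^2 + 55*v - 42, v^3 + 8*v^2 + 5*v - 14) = v - 1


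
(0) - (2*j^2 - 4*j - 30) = -2*j^2 + 4*j + 30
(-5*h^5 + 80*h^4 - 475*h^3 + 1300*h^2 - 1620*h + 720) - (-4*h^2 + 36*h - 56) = -5*h^5 + 80*h^4 - 475*h^3 + 1304*h^2 - 1656*h + 776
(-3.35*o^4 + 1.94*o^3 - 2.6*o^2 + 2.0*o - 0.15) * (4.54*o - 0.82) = -15.209*o^5 + 11.5546*o^4 - 13.3948*o^3 + 11.212*o^2 - 2.321*o + 0.123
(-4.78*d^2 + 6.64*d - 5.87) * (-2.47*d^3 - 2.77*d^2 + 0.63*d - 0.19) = 11.8066*d^5 - 3.1602*d^4 - 6.9053*d^3 + 21.3513*d^2 - 4.9597*d + 1.1153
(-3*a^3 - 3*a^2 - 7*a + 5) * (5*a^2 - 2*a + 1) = -15*a^5 - 9*a^4 - 32*a^3 + 36*a^2 - 17*a + 5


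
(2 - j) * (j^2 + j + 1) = -j^3 + j^2 + j + 2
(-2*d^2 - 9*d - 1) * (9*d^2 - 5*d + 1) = -18*d^4 - 71*d^3 + 34*d^2 - 4*d - 1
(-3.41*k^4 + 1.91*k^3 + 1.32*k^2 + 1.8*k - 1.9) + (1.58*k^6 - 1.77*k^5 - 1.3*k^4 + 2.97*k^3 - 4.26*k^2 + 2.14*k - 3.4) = 1.58*k^6 - 1.77*k^5 - 4.71*k^4 + 4.88*k^3 - 2.94*k^2 + 3.94*k - 5.3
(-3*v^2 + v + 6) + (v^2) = -2*v^2 + v + 6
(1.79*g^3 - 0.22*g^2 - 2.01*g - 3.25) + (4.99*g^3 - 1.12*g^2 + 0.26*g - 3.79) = 6.78*g^3 - 1.34*g^2 - 1.75*g - 7.04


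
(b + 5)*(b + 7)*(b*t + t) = b^3*t + 13*b^2*t + 47*b*t + 35*t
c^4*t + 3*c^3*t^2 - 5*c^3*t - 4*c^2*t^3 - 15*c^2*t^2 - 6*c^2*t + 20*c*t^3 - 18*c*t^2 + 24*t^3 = (c - 6)*(c - t)*(c + 4*t)*(c*t + t)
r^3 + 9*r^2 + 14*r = r*(r + 2)*(r + 7)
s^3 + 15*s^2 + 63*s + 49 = (s + 1)*(s + 7)^2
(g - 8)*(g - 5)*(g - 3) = g^3 - 16*g^2 + 79*g - 120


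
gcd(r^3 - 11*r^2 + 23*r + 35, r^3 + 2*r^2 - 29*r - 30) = r^2 - 4*r - 5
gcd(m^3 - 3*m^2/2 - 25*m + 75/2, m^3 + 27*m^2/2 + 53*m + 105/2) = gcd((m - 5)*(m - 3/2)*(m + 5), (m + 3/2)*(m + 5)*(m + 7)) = m + 5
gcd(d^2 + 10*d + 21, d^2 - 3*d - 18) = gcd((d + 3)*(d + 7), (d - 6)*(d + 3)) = d + 3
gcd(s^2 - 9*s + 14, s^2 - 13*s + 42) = s - 7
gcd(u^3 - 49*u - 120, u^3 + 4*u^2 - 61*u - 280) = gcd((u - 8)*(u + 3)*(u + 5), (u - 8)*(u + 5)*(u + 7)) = u^2 - 3*u - 40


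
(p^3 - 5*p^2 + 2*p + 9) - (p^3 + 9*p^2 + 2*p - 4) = 13 - 14*p^2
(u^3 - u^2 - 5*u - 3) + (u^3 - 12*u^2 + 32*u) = 2*u^3 - 13*u^2 + 27*u - 3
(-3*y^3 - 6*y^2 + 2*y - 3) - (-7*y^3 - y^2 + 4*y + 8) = 4*y^3 - 5*y^2 - 2*y - 11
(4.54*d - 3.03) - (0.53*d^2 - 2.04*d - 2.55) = -0.53*d^2 + 6.58*d - 0.48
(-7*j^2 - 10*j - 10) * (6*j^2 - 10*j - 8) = -42*j^4 + 10*j^3 + 96*j^2 + 180*j + 80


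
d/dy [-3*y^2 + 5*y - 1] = 5 - 6*y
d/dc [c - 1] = 1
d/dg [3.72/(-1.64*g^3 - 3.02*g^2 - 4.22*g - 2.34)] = (18.3024*g^2 + 22.4688*g + 15.6984)/(1.64*g^3 + 3.02*g^2 + 4.22*g + 2.34)^2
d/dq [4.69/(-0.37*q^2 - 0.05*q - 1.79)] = (3.4706*q + 0.2345)/(0.37*q^2 + 0.05*q + 1.79)^2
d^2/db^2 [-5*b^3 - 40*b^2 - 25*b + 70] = -30*b - 80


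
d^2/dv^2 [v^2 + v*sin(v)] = -v*sin(v) + 2*cos(v) + 2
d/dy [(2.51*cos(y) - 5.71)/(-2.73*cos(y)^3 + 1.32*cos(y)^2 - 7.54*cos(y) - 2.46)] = (-13.7046*cos(y)^3 + 50.0781*cos(y)^2 - 15.0744*cos(y) + 49.228)*sin(y)/(7.4529*cos(y)^6 - 7.2072*cos(y)^5 + 42.9108*cos(y)^4 - 6.474*cos(y)^3 + 50.3572*cos(y)^2 + 37.0968*cos(y) + 6.0516)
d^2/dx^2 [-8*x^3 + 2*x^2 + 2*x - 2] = 4 - 48*x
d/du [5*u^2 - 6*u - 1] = 10*u - 6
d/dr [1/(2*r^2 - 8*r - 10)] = (2 - r)/(-r^2 + 4*r + 5)^2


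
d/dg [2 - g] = -1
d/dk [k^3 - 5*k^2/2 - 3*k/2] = 3*k^2 - 5*k - 3/2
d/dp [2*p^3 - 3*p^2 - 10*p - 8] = 6*p^2 - 6*p - 10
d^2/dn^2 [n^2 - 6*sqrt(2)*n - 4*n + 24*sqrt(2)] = 2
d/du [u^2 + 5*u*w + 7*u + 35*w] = 2*u + 5*w + 7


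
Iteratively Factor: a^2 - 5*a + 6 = (a - 3)*(a - 2)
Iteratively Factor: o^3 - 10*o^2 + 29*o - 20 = (o - 4)*(o^2 - 6*o + 5) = (o - 4)*(o - 1)*(o - 5)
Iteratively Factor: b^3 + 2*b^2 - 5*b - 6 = (b + 1)*(b^2 + b - 6) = (b - 2)*(b + 1)*(b + 3)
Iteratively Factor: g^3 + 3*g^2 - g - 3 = (g + 3)*(g^2 - 1) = (g - 1)*(g + 3)*(g + 1)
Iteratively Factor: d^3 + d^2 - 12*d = (d - 3)*(d^2 + 4*d) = (d - 3)*(d + 4)*(d)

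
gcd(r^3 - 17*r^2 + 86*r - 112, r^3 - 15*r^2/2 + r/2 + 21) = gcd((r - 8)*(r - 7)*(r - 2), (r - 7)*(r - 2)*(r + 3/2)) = r^2 - 9*r + 14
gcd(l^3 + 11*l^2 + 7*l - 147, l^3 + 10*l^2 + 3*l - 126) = l^2 + 4*l - 21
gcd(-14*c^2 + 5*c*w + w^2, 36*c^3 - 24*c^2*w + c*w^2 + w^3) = -2*c + w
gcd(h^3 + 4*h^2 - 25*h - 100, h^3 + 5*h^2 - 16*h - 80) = h^2 + 9*h + 20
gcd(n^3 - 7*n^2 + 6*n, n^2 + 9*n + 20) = 1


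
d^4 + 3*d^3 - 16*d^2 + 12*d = d*(d - 2)*(d - 1)*(d + 6)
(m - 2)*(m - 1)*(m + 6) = m^3 + 3*m^2 - 16*m + 12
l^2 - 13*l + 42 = (l - 7)*(l - 6)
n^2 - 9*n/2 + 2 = (n - 4)*(n - 1/2)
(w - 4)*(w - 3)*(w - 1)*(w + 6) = w^4 - 2*w^3 - 29*w^2 + 102*w - 72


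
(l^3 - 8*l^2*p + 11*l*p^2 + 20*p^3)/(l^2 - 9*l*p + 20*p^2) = l + p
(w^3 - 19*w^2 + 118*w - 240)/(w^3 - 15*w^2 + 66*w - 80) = (w - 6)/(w - 2)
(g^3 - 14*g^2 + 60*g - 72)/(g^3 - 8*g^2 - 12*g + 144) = (g - 2)/(g + 4)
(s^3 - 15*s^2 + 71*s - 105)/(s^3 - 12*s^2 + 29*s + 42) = (s^2 - 8*s + 15)/(s^2 - 5*s - 6)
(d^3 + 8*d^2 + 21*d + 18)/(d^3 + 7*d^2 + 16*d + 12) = (d + 3)/(d + 2)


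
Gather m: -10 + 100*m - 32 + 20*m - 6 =120*m - 48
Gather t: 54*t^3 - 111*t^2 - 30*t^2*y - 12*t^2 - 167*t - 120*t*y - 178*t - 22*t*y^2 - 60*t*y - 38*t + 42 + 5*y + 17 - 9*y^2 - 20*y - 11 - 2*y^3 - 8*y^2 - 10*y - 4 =54*t^3 + t^2*(-30*y - 123) + t*(-22*y^2 - 180*y - 383) - 2*y^3 - 17*y^2 - 25*y + 44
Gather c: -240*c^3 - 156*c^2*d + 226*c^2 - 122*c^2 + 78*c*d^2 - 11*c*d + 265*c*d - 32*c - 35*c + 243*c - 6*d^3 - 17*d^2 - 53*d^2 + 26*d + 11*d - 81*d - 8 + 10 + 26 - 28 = -240*c^3 + c^2*(104 - 156*d) + c*(78*d^2 + 254*d + 176) - 6*d^3 - 70*d^2 - 44*d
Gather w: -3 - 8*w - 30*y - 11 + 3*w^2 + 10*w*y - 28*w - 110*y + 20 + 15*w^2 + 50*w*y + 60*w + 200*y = 18*w^2 + w*(60*y + 24) + 60*y + 6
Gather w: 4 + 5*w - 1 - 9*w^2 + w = -9*w^2 + 6*w + 3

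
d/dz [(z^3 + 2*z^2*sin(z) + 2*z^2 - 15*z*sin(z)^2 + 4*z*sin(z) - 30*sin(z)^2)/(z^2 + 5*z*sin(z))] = -3*cos(z) + 1 - 6*cos(z)/z + 6*sin(z)/z^2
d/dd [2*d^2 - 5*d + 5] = 4*d - 5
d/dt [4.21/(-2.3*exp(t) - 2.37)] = 9.683*exp(t)/(2.3*exp(t) + 2.37)^2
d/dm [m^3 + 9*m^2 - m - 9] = 3*m^2 + 18*m - 1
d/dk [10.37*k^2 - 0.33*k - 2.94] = 20.74*k - 0.33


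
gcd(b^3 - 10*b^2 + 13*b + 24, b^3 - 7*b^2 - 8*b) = b^2 - 7*b - 8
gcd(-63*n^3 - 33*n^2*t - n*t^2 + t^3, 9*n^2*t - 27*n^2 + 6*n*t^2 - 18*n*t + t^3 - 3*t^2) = 9*n^2 + 6*n*t + t^2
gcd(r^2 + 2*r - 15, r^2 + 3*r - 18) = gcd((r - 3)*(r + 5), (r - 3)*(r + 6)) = r - 3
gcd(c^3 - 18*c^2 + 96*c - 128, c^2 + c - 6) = c - 2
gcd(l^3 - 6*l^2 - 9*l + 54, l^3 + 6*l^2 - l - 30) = l + 3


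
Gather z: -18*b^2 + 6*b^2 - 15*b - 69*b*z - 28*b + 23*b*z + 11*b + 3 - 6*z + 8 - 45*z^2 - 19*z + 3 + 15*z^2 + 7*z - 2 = -12*b^2 - 32*b - 30*z^2 + z*(-46*b - 18) + 12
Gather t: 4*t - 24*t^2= -24*t^2 + 4*t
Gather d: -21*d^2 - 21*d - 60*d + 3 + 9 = -21*d^2 - 81*d + 12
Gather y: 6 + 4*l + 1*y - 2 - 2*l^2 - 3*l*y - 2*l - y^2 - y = -2*l^2 - 3*l*y + 2*l - y^2 + 4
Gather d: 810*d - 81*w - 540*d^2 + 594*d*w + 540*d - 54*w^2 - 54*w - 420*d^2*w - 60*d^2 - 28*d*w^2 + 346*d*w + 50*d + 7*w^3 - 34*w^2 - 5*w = d^2*(-420*w - 600) + d*(-28*w^2 + 940*w + 1400) + 7*w^3 - 88*w^2 - 140*w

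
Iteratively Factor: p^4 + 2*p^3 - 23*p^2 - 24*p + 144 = (p + 4)*(p^3 - 2*p^2 - 15*p + 36) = (p - 3)*(p + 4)*(p^2 + p - 12) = (p - 3)*(p + 4)^2*(p - 3)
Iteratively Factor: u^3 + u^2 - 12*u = (u)*(u^2 + u - 12) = u*(u - 3)*(u + 4)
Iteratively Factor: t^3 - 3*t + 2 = (t - 1)*(t^2 + t - 2) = (t - 1)^2*(t + 2)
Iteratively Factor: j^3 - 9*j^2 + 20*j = (j - 4)*(j^2 - 5*j) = (j - 5)*(j - 4)*(j)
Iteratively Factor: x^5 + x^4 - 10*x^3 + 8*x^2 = (x)*(x^4 + x^3 - 10*x^2 + 8*x) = x*(x - 2)*(x^3 + 3*x^2 - 4*x) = x*(x - 2)*(x + 4)*(x^2 - x) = x^2*(x - 2)*(x + 4)*(x - 1)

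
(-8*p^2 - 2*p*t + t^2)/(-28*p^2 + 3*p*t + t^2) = (2*p + t)/(7*p + t)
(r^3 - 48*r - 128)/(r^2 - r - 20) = (r^2 - 4*r - 32)/(r - 5)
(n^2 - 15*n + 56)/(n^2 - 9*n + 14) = (n - 8)/(n - 2)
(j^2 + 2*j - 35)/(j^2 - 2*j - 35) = (-j^2 - 2*j + 35)/(-j^2 + 2*j + 35)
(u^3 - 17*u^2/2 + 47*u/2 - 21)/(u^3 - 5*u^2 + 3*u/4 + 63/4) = 2*(u - 2)/(2*u + 3)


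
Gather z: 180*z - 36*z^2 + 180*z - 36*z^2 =-72*z^2 + 360*z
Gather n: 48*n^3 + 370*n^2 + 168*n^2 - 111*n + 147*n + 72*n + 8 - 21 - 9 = 48*n^3 + 538*n^2 + 108*n - 22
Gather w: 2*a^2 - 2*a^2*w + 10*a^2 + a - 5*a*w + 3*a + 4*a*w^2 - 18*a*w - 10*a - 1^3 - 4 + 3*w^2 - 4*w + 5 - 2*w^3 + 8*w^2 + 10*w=12*a^2 - 6*a - 2*w^3 + w^2*(4*a + 11) + w*(-2*a^2 - 23*a + 6)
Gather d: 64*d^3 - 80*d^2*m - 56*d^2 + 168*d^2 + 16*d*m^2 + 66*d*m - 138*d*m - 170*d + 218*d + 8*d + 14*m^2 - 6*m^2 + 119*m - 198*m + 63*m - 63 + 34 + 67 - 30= 64*d^3 + d^2*(112 - 80*m) + d*(16*m^2 - 72*m + 56) + 8*m^2 - 16*m + 8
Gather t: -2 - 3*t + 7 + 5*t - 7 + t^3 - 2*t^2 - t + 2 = t^3 - 2*t^2 + t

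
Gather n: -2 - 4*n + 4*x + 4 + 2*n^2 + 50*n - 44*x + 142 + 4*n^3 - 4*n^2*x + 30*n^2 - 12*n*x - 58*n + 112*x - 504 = 4*n^3 + n^2*(32 - 4*x) + n*(-12*x - 12) + 72*x - 360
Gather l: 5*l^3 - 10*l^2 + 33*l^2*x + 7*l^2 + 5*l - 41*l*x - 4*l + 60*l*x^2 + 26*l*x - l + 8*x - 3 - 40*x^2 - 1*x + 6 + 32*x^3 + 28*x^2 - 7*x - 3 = 5*l^3 + l^2*(33*x - 3) + l*(60*x^2 - 15*x) + 32*x^3 - 12*x^2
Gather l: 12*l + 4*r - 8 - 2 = 12*l + 4*r - 10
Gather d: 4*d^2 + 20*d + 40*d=4*d^2 + 60*d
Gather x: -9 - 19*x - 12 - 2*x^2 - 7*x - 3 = -2*x^2 - 26*x - 24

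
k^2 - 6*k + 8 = (k - 4)*(k - 2)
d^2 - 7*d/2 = d*(d - 7/2)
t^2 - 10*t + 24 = (t - 6)*(t - 4)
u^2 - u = u*(u - 1)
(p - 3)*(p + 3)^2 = p^3 + 3*p^2 - 9*p - 27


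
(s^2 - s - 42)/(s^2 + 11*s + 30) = (s - 7)/(s + 5)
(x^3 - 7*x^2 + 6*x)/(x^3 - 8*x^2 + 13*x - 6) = x/(x - 1)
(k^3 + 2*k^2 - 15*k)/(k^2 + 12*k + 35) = k*(k - 3)/(k + 7)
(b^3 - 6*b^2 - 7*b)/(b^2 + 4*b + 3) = b*(b - 7)/(b + 3)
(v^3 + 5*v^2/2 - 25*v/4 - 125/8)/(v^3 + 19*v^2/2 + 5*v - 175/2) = (v^2 + 5*v + 25/4)/(v^2 + 12*v + 35)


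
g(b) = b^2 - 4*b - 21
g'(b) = 2*b - 4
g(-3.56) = 5.91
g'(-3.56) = -11.12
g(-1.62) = -11.90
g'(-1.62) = -7.24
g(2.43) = -24.82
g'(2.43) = 0.86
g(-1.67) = -11.53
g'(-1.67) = -7.34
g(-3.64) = 6.81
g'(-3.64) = -11.28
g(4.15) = -20.38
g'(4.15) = 4.30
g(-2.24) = -7.02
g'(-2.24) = -8.48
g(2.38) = -24.86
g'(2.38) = 0.76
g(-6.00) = 39.00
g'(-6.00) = -16.00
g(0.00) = -21.00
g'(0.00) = -4.00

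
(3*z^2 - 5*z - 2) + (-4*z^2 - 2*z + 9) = -z^2 - 7*z + 7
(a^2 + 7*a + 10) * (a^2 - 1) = a^4 + 7*a^3 + 9*a^2 - 7*a - 10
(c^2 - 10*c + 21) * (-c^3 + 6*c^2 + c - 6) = -c^5 + 16*c^4 - 80*c^3 + 110*c^2 + 81*c - 126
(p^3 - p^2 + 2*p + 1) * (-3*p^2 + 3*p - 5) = -3*p^5 + 6*p^4 - 14*p^3 + 8*p^2 - 7*p - 5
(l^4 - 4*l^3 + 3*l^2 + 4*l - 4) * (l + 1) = l^5 - 3*l^4 - l^3 + 7*l^2 - 4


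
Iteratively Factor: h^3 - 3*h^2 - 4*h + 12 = (h + 2)*(h^2 - 5*h + 6) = (h - 2)*(h + 2)*(h - 3)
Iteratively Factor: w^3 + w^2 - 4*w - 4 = (w + 1)*(w^2 - 4) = (w + 1)*(w + 2)*(w - 2)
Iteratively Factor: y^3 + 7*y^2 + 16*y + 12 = (y + 2)*(y^2 + 5*y + 6) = (y + 2)*(y + 3)*(y + 2)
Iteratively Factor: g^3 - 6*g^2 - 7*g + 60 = (g - 4)*(g^2 - 2*g - 15) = (g - 4)*(g + 3)*(g - 5)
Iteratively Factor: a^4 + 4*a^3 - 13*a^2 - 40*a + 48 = (a + 4)*(a^3 - 13*a + 12) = (a + 4)^2*(a^2 - 4*a + 3) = (a - 1)*(a + 4)^2*(a - 3)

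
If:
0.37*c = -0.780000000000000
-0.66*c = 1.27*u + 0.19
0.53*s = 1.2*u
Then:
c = -2.11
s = 2.14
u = 0.95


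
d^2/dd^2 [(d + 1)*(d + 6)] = 2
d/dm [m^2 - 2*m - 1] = 2*m - 2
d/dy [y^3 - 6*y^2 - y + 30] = 3*y^2 - 12*y - 1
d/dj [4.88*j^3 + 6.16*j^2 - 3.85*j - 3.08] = 14.64*j^2 + 12.32*j - 3.85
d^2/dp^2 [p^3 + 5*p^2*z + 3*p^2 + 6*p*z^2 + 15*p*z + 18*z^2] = 6*p + 10*z + 6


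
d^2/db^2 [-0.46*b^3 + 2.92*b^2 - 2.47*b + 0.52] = 5.84 - 2.76*b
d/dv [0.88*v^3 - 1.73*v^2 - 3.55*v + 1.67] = 2.64*v^2 - 3.46*v - 3.55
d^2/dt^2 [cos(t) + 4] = -cos(t)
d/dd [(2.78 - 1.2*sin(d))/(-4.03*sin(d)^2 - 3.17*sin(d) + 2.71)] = (-4.836*sin(d)^2 + 22.4068*sin(d) + 5.5606)*cos(d)/(16.2409*sin(d)^4 + 25.5502*sin(d)^3 - 11.7937*sin(d)^2 - 17.1814*sin(d) + 7.3441)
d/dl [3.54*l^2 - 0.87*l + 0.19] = 7.08*l - 0.87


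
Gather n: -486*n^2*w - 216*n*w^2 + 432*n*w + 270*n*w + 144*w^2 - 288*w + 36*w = -486*n^2*w + n*(-216*w^2 + 702*w) + 144*w^2 - 252*w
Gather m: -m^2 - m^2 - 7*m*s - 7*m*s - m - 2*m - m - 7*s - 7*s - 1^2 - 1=-2*m^2 + m*(-14*s - 4) - 14*s - 2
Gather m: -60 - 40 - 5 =-105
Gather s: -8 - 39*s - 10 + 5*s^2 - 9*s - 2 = 5*s^2 - 48*s - 20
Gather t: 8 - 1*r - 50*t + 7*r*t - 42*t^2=-r - 42*t^2 + t*(7*r - 50) + 8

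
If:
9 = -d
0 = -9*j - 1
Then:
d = -9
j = -1/9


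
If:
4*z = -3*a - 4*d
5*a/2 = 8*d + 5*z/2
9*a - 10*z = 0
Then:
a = 0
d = 0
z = 0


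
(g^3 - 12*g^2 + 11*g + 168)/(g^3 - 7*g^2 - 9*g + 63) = (g - 8)/(g - 3)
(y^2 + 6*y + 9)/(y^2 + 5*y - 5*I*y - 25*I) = (y^2 + 6*y + 9)/(y^2 + 5*y*(1 - I) - 25*I)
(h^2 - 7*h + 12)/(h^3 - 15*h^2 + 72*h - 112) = (h - 3)/(h^2 - 11*h + 28)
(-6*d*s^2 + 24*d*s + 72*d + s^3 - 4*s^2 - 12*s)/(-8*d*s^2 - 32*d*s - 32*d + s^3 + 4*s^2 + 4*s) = (-6*d*s + 36*d + s^2 - 6*s)/(-8*d*s - 16*d + s^2 + 2*s)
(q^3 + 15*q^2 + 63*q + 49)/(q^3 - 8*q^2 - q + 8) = (q^2 + 14*q + 49)/(q^2 - 9*q + 8)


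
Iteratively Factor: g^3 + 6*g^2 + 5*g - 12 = (g + 4)*(g^2 + 2*g - 3) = (g - 1)*(g + 4)*(g + 3)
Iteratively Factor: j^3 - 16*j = (j - 4)*(j^2 + 4*j) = (j - 4)*(j + 4)*(j)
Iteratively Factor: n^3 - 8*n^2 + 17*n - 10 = (n - 1)*(n^2 - 7*n + 10) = (n - 2)*(n - 1)*(n - 5)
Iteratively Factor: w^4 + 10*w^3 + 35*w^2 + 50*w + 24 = (w + 1)*(w^3 + 9*w^2 + 26*w + 24) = (w + 1)*(w + 2)*(w^2 + 7*w + 12) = (w + 1)*(w + 2)*(w + 4)*(w + 3)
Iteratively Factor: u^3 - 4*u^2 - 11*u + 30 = (u - 2)*(u^2 - 2*u - 15) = (u - 2)*(u + 3)*(u - 5)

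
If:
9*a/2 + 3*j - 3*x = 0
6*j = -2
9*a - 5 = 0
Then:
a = 5/9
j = -1/3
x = 1/2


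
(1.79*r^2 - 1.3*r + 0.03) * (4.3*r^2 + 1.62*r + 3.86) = 7.697*r^4 - 2.6902*r^3 + 4.9324*r^2 - 4.9694*r + 0.1158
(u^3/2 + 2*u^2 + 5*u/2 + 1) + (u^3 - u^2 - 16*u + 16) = 3*u^3/2 + u^2 - 27*u/2 + 17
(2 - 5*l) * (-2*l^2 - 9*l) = 10*l^3 + 41*l^2 - 18*l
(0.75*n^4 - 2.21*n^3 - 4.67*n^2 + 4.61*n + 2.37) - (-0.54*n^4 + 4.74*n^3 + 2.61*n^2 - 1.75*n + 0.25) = 1.29*n^4 - 6.95*n^3 - 7.28*n^2 + 6.36*n + 2.12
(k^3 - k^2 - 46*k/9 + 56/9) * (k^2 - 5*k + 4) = k^5 - 6*k^4 + 35*k^3/9 + 250*k^2/9 - 464*k/9 + 224/9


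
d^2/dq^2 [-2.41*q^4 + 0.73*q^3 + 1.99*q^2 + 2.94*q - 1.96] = -28.92*q^2 + 4.38*q + 3.98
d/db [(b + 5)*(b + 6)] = 2*b + 11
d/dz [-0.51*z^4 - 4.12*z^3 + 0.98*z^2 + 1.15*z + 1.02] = -2.04*z^3 - 12.36*z^2 + 1.96*z + 1.15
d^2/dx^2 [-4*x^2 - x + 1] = -8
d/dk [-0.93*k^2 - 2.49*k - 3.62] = -1.86*k - 2.49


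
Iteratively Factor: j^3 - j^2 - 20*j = (j - 5)*(j^2 + 4*j) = j*(j - 5)*(j + 4)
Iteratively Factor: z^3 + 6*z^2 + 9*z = (z + 3)*(z^2 + 3*z) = (z + 3)^2*(z)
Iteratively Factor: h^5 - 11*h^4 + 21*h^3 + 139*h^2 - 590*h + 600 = (h - 3)*(h^4 - 8*h^3 - 3*h^2 + 130*h - 200) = (h - 3)*(h + 4)*(h^3 - 12*h^2 + 45*h - 50) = (h - 3)*(h - 2)*(h + 4)*(h^2 - 10*h + 25) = (h - 5)*(h - 3)*(h - 2)*(h + 4)*(h - 5)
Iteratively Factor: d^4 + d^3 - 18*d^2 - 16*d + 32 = (d - 1)*(d^3 + 2*d^2 - 16*d - 32) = (d - 1)*(d + 2)*(d^2 - 16) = (d - 4)*(d - 1)*(d + 2)*(d + 4)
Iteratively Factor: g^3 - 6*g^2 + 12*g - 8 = (g - 2)*(g^2 - 4*g + 4) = (g - 2)^2*(g - 2)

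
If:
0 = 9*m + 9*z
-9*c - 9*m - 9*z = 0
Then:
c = 0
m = -z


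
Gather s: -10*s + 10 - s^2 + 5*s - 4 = -s^2 - 5*s + 6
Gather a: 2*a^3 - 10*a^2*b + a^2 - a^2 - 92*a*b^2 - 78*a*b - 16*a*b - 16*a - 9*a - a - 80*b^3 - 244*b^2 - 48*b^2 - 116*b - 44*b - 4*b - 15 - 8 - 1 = 2*a^3 - 10*a^2*b + a*(-92*b^2 - 94*b - 26) - 80*b^3 - 292*b^2 - 164*b - 24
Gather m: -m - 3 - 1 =-m - 4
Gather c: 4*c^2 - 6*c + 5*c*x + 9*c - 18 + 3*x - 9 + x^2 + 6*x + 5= 4*c^2 + c*(5*x + 3) + x^2 + 9*x - 22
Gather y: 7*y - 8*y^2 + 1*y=-8*y^2 + 8*y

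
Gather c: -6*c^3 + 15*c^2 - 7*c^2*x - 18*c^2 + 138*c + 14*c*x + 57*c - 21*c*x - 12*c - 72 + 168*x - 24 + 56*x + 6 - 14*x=-6*c^3 + c^2*(-7*x - 3) + c*(183 - 7*x) + 210*x - 90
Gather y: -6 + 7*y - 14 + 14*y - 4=21*y - 24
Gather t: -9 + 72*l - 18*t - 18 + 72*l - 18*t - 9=144*l - 36*t - 36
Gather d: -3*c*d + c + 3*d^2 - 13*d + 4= c + 3*d^2 + d*(-3*c - 13) + 4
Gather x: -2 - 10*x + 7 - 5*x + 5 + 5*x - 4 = 6 - 10*x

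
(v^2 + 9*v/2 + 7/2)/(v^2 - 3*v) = (2*v^2 + 9*v + 7)/(2*v*(v - 3))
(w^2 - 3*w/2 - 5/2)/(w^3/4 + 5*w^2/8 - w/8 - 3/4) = 4*(2*w^2 - 3*w - 5)/(2*w^3 + 5*w^2 - w - 6)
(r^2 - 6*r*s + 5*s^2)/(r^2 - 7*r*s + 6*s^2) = (r - 5*s)/(r - 6*s)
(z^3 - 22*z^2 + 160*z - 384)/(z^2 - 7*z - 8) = (z^2 - 14*z + 48)/(z + 1)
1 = 1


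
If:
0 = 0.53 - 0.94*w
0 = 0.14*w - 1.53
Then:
No Solution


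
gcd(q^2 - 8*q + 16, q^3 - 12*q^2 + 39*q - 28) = q - 4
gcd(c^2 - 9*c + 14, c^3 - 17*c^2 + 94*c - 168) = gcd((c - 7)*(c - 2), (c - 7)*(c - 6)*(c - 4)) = c - 7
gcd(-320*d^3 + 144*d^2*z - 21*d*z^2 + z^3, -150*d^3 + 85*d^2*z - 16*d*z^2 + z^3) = -5*d + z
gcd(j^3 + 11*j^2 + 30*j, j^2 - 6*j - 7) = 1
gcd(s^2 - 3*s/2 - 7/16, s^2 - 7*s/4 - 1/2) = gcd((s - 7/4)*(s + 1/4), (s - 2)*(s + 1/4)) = s + 1/4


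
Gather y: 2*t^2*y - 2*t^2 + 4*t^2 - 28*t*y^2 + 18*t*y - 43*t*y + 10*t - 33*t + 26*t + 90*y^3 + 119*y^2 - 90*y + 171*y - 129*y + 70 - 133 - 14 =2*t^2 + 3*t + 90*y^3 + y^2*(119 - 28*t) + y*(2*t^2 - 25*t - 48) - 77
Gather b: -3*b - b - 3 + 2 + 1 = -4*b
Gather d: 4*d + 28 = 4*d + 28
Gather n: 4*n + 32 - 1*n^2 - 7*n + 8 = -n^2 - 3*n + 40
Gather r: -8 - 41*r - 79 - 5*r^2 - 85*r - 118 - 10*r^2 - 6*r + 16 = -15*r^2 - 132*r - 189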